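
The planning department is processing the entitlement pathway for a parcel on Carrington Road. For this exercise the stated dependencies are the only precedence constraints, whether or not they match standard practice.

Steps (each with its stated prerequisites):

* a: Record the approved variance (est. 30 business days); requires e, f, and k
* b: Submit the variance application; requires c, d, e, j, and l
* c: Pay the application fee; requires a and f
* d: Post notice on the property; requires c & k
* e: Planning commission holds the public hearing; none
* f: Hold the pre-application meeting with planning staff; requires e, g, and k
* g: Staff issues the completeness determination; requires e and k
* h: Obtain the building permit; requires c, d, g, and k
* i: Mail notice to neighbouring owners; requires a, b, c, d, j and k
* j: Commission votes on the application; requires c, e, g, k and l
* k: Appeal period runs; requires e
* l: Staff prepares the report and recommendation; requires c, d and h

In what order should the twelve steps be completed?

e k g f a c d h l j b i

e is the only step with nothing outstanding, so it goes first.
k is the only step now ready → k.
g needed e and k, now all done → g.
f is the only step now ready → f.
Next only a has its prerequisites met → a.
That leaves c as the only ready step → c.
Next only d has its prerequisites met → d.
That leaves h as the only ready step → h.
That leaves l as the only ready step → l.
j needed c, e, g, k and l, now all done → j.
b needed c, d, e, j and l, now all done → b.
i needed a, b, c, d, j and k, now all done → i.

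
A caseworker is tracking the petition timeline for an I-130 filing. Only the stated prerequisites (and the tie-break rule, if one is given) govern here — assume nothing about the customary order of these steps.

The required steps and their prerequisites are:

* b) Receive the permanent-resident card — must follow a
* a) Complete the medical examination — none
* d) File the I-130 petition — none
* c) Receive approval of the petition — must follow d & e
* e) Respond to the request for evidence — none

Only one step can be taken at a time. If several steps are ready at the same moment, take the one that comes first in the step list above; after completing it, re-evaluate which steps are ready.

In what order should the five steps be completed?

a, b, d, e, c

a, d and e have no prerequisites; a is listed earlier, so a is first.
Ready: b, d and e. b is listed earlier → b.
Now d and e have their prerequisites met. d is listed earlier, so d next.
e is the only step now ready → e.
c is the only step now ready → c.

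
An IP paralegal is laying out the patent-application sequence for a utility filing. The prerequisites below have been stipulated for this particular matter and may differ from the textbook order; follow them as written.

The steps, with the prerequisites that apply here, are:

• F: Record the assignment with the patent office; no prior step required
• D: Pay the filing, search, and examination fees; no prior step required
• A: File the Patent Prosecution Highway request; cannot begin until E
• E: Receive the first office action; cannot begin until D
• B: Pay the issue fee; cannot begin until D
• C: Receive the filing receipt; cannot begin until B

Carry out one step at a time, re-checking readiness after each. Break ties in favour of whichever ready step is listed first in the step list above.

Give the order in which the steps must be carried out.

Nothing is required for F and D. F is listed earlier → F first.
D is the only step now ready → D.
Now E and B have their prerequisites met. E is listed earlier, so E next.
Now A and B have their prerequisites met. A is listed earlier, so A next.
B needed D, now all done → B.
C needed B, now all done → C.

F, D, E, A, B, C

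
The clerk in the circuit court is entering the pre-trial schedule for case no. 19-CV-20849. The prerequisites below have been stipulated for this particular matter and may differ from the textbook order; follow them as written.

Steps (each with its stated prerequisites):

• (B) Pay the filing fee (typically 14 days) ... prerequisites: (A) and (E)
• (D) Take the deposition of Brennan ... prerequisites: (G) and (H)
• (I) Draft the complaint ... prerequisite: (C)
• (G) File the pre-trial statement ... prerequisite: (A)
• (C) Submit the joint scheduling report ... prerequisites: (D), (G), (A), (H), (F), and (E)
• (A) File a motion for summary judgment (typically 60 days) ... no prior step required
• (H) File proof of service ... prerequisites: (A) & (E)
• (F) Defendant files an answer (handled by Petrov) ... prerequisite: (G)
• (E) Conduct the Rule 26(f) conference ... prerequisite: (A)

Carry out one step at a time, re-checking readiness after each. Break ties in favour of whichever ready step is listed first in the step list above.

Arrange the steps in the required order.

Only (A) has no prerequisites, so it is first.
Ready: (G) and (E). (G) is listed earlier → (G).
Now (F) and (E) have their prerequisites met. (F) is listed earlier, so (F) next.
(E) needed (A), now all done → (E).
(B) and (H) are both available; (B) is listed earlier → (B).
(H) is the only step now ready → (H).
(D) needed (G) and (H), now all done → (D).
(C) needed (D), (G), (A), (H), (F) and (E), now all done → (C).
Next only (I) has its prerequisites met → (I).

(A) (G) (F) (E) (B) (H) (D) (C) (I)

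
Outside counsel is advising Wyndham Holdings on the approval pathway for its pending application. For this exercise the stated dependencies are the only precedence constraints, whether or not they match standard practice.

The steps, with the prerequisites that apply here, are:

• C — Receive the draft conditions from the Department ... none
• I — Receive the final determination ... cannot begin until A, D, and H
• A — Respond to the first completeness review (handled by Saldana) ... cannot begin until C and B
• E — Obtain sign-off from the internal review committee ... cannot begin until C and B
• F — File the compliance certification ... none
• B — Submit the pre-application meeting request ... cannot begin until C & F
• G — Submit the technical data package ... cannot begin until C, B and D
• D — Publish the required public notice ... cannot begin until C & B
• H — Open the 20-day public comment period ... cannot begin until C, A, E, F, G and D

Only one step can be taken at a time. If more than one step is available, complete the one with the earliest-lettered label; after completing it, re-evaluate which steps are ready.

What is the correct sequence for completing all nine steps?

Nothing is required for C and F. C has the earlier label → C first.
That leaves F as the only ready step → F.
That leaves B as the only ready step → B.
A, D and E are all available; A has the earlier label → A.
D and E are both available; D has the earlier label → D.
E and G are both available; E has the earlier label → E.
G needed B, C and D, now all done → G.
H needed A, C, D, E, F and G, now all done → H.
I is the only step now ready → I.

C F B A D E G H I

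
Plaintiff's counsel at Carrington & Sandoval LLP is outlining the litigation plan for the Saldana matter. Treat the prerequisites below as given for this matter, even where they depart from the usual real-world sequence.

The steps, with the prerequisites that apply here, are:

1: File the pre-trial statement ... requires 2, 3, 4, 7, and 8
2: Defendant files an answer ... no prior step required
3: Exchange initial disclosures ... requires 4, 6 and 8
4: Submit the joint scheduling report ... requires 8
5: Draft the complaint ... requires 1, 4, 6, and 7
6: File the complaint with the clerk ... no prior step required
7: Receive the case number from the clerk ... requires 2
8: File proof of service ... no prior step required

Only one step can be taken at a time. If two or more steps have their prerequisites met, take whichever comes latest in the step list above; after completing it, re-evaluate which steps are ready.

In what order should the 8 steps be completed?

8, 6 and 2 have no prerequisites; 8 is listed later, so 8 is first.
4 now also ready, so the ready set is {6, 4, 2}; 6 is listed later → 6.
Ready: 4 and 2. 4 is listed later → 4.
3 and 2 are both available; 3 is listed later → 3.
Next only 2 has its prerequisites met → 2.
Next only 7 has its prerequisites met → 7.
1 is the only step now ready → 1.
5 is the only step now ready → 5.

8, 6, 4, 3, 2, 7, 1, 5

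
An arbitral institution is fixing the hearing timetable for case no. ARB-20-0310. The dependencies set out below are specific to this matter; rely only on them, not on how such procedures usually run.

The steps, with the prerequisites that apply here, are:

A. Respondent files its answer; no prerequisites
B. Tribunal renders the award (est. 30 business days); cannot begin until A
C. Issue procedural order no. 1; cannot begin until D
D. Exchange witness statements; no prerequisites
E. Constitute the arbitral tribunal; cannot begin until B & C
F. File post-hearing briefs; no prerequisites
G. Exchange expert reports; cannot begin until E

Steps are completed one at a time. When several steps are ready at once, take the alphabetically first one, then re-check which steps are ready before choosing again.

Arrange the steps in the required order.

A, D and F have no prerequisites; A has the earlier label, so A is first.
B, D and F are all available; B has the earlier label → B.
D and F are both available; D has the earlier label → D.
C and F are both available; C has the earlier label → C.
Now E and F have their prerequisites met. E has the earlier label, so E next.
F and G are both available; F has the earlier label → F.
G needed E, now all done → G.

A B D C E F G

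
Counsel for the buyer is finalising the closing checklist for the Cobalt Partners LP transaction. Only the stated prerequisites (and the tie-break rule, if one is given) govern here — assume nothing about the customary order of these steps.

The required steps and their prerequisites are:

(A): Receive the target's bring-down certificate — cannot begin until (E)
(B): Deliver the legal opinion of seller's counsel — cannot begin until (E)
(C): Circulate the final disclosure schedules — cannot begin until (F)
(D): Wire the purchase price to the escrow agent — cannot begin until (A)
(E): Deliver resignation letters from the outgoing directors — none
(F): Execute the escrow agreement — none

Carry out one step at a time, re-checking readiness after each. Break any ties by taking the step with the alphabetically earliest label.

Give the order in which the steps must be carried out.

(E) and (F) have no prerequisites; (E) has the earlier label, so (E) is first.
Now (A), (B) and (F) have their prerequisites met. (A) has the earlier label, so (A) next.
Now (B), (D) and (F) have their prerequisites met. (B) has the earlier label, so (B) next.
(D) and (F) are both available; (D) has the earlier label → (D).
That leaves (F) as the only ready step → (F).
(C) needed (F), now all done → (C).

(E), (A), (B), (D), (F), (C)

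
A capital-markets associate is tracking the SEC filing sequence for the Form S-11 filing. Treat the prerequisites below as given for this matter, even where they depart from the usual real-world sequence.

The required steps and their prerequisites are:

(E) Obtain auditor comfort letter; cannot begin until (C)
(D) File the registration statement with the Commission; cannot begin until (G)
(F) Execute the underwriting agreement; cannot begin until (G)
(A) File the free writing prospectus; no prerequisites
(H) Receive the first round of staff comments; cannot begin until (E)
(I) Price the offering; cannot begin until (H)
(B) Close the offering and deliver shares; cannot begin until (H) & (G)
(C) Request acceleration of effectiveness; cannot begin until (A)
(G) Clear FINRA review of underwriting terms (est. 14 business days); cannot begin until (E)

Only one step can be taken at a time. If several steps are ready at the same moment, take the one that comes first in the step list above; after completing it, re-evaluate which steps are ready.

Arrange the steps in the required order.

(A), (C), (E), (H), (I), (G), (D), (F), (B)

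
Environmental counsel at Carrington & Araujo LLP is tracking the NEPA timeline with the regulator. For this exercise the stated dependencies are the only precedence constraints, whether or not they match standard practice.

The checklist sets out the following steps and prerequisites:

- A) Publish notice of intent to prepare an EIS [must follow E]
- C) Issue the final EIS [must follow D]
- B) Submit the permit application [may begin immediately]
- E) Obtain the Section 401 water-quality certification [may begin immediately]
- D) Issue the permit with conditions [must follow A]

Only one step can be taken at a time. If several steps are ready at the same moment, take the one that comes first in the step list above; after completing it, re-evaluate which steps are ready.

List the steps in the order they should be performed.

B E A D C

Nothing is required for B and E. B is listed earlier → B first.
Next only E has its prerequisites met → E.
A is the only step now ready → A.
D needed A, now all done → D.
That leaves C as the only ready step → C.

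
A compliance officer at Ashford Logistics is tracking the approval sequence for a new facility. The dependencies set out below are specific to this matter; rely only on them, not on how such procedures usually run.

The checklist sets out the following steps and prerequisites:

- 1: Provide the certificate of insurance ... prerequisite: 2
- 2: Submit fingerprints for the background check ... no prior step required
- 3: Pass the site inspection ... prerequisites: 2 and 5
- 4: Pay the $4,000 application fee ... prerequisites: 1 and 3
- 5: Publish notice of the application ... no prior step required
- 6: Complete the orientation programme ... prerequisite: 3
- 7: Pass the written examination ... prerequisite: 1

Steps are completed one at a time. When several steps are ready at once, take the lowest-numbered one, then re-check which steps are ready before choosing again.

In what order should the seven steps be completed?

2 → 1 → 5 → 3 → 4 → 6 → 7

2 and 5 have no prerequisites; 2 has the earlier label, so 2 is first.
1 now also ready, so the ready set is {1, 5}; 1 has the earlier label → 1.
7 now also ready, so the ready set is {5, 7}; 5 has the earlier label → 5.
3 now also ready, so the ready set is {3, 7}; 3 has the earlier label → 3.
Ready: 4, 6 and 7. 4 has the earlier label → 4.
Ready: 6 and 7. 6 has the earlier label → 6.
7 needed 1, now all done → 7.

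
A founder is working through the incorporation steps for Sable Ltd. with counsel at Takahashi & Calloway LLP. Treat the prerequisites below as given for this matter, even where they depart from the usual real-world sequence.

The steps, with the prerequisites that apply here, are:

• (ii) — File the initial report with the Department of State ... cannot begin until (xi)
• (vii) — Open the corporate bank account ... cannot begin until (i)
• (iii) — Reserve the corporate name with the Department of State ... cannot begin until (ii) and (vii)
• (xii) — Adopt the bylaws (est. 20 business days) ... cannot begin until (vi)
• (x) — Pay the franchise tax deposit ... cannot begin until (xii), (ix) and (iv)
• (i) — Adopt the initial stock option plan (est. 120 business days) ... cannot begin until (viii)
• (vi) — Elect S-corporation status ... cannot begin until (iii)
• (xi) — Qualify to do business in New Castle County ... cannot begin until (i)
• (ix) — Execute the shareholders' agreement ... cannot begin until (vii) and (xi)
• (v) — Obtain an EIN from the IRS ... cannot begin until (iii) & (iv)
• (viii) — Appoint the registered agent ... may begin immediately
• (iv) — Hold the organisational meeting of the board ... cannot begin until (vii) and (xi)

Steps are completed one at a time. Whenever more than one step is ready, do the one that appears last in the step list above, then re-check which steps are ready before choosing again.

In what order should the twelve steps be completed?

(viii), (i), (xi), (vii), (iv), (ix), (ii), (iii), (v), (vi), (xii), (x)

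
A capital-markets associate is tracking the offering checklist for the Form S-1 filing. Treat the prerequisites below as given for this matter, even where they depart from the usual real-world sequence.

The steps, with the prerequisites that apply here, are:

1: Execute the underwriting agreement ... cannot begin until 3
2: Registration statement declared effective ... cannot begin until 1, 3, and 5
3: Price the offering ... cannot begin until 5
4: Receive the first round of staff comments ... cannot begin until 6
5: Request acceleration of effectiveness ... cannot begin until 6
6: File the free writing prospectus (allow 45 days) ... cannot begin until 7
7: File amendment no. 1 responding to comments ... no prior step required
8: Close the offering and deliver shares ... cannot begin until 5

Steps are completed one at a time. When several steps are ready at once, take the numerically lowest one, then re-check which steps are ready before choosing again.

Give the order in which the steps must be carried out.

7, 6, 4, 5, 3, 1, 2, 8

7 has no prerequisites → 7 first.
Next only 6 has its prerequisites met → 6.
4 and 5 are both available; 4 has the earlier label → 4.
5 needed 6, now all done → 5.
3 and 8 are both available; 3 has the earlier label → 3.
Ready: 1 and 8. 1 has the earlier label → 1.
2 and 8 are both available; 2 has the earlier label → 2.
Next only 8 has its prerequisites met → 8.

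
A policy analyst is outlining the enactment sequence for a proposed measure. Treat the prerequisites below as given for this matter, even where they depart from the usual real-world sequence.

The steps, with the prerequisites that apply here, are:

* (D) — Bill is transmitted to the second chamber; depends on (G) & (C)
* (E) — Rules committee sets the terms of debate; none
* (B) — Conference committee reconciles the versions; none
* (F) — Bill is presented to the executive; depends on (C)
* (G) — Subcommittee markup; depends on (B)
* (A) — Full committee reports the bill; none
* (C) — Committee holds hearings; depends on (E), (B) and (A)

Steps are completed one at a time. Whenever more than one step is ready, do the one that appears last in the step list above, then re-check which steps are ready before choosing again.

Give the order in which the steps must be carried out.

(A), (B), (G), (E), (C), (F), (D)

(A), (B) and (E) have no prerequisites; (A) is listed later, so (A) is first.
(B) and (E) are both available; (B) is listed later → (B).
Ready: (G) and (E). (G) is listed later → (G).
That leaves (E) as the only ready step → (E).
Next only (C) has its prerequisites met → (C).
Now (F) and (D) have their prerequisites met. (F) is listed later, so (F) next.
(D) is the only step now ready → (D).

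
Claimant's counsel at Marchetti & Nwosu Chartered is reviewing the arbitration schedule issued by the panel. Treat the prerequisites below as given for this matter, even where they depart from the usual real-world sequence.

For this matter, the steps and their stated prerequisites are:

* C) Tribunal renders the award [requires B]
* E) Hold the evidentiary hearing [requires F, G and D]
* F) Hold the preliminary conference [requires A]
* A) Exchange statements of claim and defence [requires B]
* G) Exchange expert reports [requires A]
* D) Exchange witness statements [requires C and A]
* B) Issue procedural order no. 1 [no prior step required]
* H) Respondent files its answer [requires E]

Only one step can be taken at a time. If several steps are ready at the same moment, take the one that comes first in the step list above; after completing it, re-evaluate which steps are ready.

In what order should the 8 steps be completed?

B, C, A, F, G, D, E, H

Only B has no prerequisites, so it is first.
Now C and A have their prerequisites met. C is listed earlier, so C next.
A is the only step now ready → A.
F, G and D are all available; F is listed earlier → F.
G and D are both available; G is listed earlier → G.
That leaves D as the only ready step → D.
E is the only step now ready → E.
H needed E, now all done → H.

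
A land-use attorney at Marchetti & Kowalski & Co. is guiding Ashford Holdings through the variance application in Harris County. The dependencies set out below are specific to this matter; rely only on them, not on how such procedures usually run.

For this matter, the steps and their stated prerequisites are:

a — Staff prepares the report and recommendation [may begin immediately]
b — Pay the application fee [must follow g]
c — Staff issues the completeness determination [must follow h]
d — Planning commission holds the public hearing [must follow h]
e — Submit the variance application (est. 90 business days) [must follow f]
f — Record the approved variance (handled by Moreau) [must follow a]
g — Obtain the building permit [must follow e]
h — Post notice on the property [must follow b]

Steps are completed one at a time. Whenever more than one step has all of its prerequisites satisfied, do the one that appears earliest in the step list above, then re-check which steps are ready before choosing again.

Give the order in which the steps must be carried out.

a is the only step with nothing outstanding, so it goes first.
Next only f has its prerequisites met → f.
e needed f, now all done → e.
Next only g has its prerequisites met → g.
b is the only step now ready → b.
That leaves h as the only ready step → h.
Ready: c and d. c is listed earlier → c.
Next only d has its prerequisites met → d.

a, f, e, g, b, h, c, d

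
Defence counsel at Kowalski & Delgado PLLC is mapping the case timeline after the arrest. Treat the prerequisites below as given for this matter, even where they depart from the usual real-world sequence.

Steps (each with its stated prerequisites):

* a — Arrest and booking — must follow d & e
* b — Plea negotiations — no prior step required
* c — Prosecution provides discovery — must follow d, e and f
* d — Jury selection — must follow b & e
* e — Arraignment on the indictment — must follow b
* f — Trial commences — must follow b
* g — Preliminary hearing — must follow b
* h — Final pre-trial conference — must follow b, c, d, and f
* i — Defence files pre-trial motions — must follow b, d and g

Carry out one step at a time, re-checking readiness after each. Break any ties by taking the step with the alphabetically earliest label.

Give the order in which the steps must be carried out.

b, e, d, a, f, c, g, h, i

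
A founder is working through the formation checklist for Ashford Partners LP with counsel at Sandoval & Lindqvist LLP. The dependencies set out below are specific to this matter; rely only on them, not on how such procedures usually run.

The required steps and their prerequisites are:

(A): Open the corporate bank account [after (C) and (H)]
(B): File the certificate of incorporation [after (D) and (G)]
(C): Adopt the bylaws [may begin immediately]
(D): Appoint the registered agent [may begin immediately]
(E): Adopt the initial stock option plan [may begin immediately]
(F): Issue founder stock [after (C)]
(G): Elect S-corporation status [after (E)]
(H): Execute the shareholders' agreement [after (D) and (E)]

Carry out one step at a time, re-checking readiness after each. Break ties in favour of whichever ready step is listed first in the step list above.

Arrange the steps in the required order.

(C), (D) and (E) have no prerequisites; (C) is listed earlier, so (C) is first.
(F) now also ready, so the ready set is {(D), (E), (F)}; (D) is listed earlier → (D).
(E) and (F) are both available; (E) is listed earlier → (E).
Ready: (F), (G) and (H). (F) is listed earlier → (F).
Now (G) and (H) have their prerequisites met. (G) is listed earlier, so (G) next.
(B) now also ready, so the ready set is {(B), (H)}; (B) is listed earlier → (B).
(H) is the only step now ready → (H).
(A) is the only step now ready → (A).

(C) (D) (E) (F) (G) (B) (H) (A)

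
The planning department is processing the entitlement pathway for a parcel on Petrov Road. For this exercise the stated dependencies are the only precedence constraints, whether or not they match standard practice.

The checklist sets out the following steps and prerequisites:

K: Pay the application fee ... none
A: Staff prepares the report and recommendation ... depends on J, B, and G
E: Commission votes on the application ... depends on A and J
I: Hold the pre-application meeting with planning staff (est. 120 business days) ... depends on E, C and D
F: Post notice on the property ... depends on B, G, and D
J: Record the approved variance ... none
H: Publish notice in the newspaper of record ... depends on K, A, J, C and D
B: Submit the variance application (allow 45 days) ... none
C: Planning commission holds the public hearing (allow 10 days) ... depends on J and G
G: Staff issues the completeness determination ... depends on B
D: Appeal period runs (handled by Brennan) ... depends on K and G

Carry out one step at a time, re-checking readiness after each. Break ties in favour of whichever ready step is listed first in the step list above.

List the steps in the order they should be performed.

Nothing is required for K, J and B. K is listed earlier → K first.
Now J and B have their prerequisites met. J is listed earlier, so J next.
B is the only step now ready → B.
G needed B, now all done → G.
A, C and D are all available; A is listed earlier → A.
E, C and D are all available; E is listed earlier → E.
Ready: C and D. C is listed earlier → C.
Next only D has its prerequisites met → D.
Ready: I, F and H. I is listed earlier → I.
Ready: F and H. F is listed earlier → F.
H needed K, A, J, C and D, now all done → H.

K J B G A E C D I F H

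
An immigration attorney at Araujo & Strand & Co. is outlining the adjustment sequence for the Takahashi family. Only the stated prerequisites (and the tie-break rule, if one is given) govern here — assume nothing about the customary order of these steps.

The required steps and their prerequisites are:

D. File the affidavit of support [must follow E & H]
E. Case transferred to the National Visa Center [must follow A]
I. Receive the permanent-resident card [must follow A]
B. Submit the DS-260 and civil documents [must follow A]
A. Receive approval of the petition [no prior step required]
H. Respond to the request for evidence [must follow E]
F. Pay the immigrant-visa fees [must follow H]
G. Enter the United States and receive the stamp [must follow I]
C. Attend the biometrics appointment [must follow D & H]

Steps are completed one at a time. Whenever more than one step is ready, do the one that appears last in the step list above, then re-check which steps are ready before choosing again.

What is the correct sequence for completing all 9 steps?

A, B, I, G, E, H, F, D, C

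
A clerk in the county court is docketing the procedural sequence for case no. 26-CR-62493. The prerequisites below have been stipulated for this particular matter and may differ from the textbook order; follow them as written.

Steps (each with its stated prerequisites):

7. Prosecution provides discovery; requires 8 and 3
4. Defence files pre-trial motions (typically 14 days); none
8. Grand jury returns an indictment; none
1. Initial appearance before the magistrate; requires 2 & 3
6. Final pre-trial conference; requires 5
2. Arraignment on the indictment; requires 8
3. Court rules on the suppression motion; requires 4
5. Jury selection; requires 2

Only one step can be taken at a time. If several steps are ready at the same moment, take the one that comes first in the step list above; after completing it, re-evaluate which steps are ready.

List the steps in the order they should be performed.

Nothing is required for 4 and 8. 4 is listed earlier → 4 first.
3 now also ready, so the ready set is {8, 3}; 8 is listed earlier → 8.
2 now also ready, so the ready set is {2, 3}; 2 is listed earlier → 2.
Now 3 and 5 have their prerequisites met. 3 is listed earlier, so 3 next.
7, 1 and 5 are all available; 7 is listed earlier → 7.
Ready: 1 and 5. 1 is listed earlier → 1.
5 is the only step now ready → 5.
6 needed 5, now all done → 6.

4 8 2 3 7 1 5 6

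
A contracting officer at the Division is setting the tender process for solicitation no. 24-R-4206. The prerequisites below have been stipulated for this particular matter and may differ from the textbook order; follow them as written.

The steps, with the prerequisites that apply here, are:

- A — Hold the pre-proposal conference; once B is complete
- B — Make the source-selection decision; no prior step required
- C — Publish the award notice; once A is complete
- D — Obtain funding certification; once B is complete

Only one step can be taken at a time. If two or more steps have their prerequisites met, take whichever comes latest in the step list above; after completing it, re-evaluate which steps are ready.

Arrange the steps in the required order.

B has no prerequisites → B first.
D and A are both available; D is listed later → D.
Next only A has its prerequisites met → A.
C needed A, now all done → C.

B → D → A → C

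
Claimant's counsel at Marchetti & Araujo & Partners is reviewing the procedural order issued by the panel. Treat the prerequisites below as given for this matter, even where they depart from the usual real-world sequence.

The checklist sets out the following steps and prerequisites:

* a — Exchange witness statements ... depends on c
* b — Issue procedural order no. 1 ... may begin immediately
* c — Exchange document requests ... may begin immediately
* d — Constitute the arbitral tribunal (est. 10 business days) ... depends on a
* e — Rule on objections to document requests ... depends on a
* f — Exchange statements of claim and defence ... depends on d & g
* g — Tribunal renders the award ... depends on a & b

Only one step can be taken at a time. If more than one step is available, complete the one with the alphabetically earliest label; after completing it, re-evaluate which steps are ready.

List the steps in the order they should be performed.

Nothing is required for b and c. b has the earlier label → b first.
c is the only step now ready → c.
Next only a has its prerequisites met → a.
d, e and g are all available; d has the earlier label → d.
e and g are both available; e has the earlier label → e.
g needed a and b, now all done → g.
Next only f has its prerequisites met → f.

b, c, a, d, e, g, f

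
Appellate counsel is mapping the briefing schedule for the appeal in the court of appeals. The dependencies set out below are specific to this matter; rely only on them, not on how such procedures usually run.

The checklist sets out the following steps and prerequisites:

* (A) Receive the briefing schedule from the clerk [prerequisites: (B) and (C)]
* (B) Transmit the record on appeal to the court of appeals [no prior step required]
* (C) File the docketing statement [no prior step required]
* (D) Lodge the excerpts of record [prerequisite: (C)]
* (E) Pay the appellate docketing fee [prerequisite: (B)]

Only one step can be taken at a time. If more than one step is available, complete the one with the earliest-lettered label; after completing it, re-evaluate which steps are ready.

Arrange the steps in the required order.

(B) → (C) → (A) → (D) → (E)

Nothing is required for (B) and (C). (B) has the earlier label → (B) first.
Now (C) and (E) have their prerequisites met. (C) has the earlier label, so (C) next.
Ready: (A), (D) and (E). (A) has the earlier label → (A).
(D) and (E) are both available; (D) has the earlier label → (D).
(E) is the only step now ready → (E).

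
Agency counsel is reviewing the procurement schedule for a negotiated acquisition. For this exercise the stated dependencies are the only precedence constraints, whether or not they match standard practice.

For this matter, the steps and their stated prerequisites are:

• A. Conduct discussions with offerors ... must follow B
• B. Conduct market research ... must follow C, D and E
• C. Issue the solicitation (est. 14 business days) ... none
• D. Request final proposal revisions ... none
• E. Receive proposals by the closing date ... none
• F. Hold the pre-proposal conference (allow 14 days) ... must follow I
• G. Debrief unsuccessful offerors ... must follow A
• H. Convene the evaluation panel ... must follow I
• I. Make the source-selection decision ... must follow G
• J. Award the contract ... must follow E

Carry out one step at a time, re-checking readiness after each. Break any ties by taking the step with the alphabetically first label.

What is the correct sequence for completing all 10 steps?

C, D, E, B, A, G, I, F, H, J

C, D and E have no prerequisites; C has the earlier label, so C is first.
Now D and E have their prerequisites met. D has the earlier label, so D next.
Next only E has its prerequisites met → E.
B and J are both available; B has the earlier label → B.
Ready: A and J. A has the earlier label → A.
G now also ready, so the ready set is {G, J}; G has the earlier label → G.
I now also ready, so the ready set is {I, J}; I has the earlier label → I.
F and H now also ready, so the ready set is {F, H, J}; F has the earlier label → F.
H and J are both available; H has the earlier label → H.
J needed E, now all done → J.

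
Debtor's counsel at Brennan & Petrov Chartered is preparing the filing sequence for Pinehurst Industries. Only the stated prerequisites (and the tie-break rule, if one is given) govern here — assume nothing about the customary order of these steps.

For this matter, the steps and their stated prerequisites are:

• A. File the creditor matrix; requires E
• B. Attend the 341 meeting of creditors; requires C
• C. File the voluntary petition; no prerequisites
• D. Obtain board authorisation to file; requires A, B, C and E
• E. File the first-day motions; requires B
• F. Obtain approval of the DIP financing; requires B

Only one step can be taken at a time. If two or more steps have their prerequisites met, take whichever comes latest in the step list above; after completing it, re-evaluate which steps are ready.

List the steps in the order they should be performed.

C B F E A D

Only C has no prerequisites, so it is first.
B is the only step now ready → B.
F and E are both available; F is listed later → F.
That leaves E as the only ready step → E.
Next only A has its prerequisites met → A.
D is the only step now ready → D.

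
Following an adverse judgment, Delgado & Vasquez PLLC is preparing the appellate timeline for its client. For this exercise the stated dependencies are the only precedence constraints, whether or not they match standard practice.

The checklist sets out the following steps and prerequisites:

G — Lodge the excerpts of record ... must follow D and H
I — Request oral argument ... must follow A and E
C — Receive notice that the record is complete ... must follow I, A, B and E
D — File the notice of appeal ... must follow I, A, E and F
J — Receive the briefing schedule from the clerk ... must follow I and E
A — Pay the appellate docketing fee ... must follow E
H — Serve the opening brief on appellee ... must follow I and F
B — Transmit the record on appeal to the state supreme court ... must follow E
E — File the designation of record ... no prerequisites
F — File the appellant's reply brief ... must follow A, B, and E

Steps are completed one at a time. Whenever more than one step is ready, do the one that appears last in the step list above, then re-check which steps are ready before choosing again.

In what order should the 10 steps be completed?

Only E has no prerequisites, so it is first.
B and A are both available; B is listed later → B.
Next only A has its prerequisites met → A.
Now F and I have their prerequisites met. F is listed later, so F next.
I needed E and A, now all done → I.
Now H, J, D and C have their prerequisites met. H is listed later, so H next.
Now J, D and C have their prerequisites met. J is listed later, so J next.
Ready: D and C. D is listed later → D.
Ready: C and G. C is listed later → C.
G needed H and D, now all done → G.

E, B, A, F, I, H, J, D, C, G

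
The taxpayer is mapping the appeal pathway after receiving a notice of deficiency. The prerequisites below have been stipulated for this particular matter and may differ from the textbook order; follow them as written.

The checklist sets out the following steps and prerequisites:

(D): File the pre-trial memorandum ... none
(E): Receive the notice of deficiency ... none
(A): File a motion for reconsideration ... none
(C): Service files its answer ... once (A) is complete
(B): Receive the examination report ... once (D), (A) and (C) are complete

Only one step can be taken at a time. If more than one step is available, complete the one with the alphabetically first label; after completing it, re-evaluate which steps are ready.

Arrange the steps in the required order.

Nothing is required for (A), (D) and (E). (A) has the earlier label → (A) first.
Now (C), (D) and (E) have their prerequisites met. (C) has the earlier label, so (C) next.
Now (D) and (E) have their prerequisites met. (D) has the earlier label, so (D) next.
(B) now also ready, so the ready set is {(B), (E)}; (B) has the earlier label → (B).
(E) is the only step now ready → (E).

(A), (C), (D), (B), (E)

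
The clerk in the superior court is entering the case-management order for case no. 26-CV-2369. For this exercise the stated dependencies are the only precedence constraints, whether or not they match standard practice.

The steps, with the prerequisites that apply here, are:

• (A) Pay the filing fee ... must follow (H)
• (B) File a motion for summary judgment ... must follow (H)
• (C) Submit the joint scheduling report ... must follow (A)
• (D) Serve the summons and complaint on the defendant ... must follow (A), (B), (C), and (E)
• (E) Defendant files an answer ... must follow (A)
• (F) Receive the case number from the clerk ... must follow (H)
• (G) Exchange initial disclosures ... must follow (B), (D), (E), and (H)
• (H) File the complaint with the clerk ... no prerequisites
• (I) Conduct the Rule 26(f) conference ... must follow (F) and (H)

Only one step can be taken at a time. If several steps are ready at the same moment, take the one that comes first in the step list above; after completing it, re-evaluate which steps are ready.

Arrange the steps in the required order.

(H) (A) (B) (C) (E) (D) (F) (G) (I)

(H) has no prerequisites → (H) first.
Now (A), (B) and (F) have their prerequisites met. (A) is listed earlier, so (A) next.
(C) and (E) now also ready, so the ready set is {(B), (C), (E), (F)}; (B) is listed earlier → (B).
Ready: (C), (E) and (F). (C) is listed earlier → (C).
Ready: (E) and (F). (E) is listed earlier → (E).
(D) now also ready, so the ready set is {(D), (F)}; (D) is listed earlier → (D).
Ready: (F) and (G). (F) is listed earlier → (F).
(I) now also ready, so the ready set is {(G), (I)}; (G) is listed earlier → (G).
Next only (I) has its prerequisites met → (I).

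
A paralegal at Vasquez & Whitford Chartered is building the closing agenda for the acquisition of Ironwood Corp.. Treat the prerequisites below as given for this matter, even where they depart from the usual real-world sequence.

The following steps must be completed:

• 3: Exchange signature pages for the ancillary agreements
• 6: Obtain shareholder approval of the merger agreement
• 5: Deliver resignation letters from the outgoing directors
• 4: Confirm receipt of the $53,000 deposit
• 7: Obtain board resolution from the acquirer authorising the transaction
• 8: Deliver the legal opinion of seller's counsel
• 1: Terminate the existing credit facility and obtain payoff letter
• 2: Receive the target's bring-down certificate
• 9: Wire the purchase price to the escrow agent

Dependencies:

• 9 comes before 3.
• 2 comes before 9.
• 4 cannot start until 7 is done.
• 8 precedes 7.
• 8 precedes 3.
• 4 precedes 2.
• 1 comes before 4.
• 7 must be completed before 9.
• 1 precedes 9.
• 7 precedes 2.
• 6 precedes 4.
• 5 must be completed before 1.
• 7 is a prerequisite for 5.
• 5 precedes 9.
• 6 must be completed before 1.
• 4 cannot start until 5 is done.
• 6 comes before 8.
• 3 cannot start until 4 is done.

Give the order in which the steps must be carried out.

6 → 8 → 7 → 5 → 1 → 4 → 2 → 9 → 3

6 has no prerequisites → 6 first.
8 needed 6, now all done → 8.
That leaves 7 as the only ready step → 7.
5 is the only step now ready → 5.
Next only 1 has its prerequisites met → 1.
4 is the only step now ready → 4.
2 needed 4 and 7, now all done → 2.
Next only 9 has its prerequisites met → 9.
Next only 3 has its prerequisites met → 3.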